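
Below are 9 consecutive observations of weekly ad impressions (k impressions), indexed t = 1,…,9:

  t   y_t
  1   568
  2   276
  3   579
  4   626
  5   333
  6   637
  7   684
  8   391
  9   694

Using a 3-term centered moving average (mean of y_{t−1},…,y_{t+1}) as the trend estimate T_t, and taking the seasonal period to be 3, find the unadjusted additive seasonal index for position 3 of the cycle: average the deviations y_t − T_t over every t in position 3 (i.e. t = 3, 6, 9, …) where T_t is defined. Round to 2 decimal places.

85.50

Season position 3 occurs at t = 3, 6 (where T_t is defined).
t=3: T_3 = 493.6667; y_3 − T_3 = 579 − 493.6667 = 85.3333
t=6: T_6 = 551.3333; y_6 − T_6 = 637 − 551.3333 = 85.6667
Mean deviation: (85.3333 + 85.6667) / 2 = 85.50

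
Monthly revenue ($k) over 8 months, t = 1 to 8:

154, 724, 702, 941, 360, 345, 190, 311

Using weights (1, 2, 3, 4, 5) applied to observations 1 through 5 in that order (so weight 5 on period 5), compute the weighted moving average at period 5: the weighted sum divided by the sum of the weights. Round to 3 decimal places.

618.133

Weighted sum: 1·154 + 2·724 + 3·702 + 4·941 + 5·360 = 154 + 1448 + 2106 + 3764 + 1800 = 9272
Weight total: 1 + 2 + 3 + 4 + 5 = 15
WMA = 9272 / 15 = 618.133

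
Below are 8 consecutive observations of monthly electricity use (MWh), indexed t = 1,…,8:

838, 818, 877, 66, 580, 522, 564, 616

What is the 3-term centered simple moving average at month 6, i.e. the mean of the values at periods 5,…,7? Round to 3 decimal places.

Sum of periods 5–7: 580 + 522 + 564 = 1666
Divide by 3: 1666 / 3 = 555.333

555.333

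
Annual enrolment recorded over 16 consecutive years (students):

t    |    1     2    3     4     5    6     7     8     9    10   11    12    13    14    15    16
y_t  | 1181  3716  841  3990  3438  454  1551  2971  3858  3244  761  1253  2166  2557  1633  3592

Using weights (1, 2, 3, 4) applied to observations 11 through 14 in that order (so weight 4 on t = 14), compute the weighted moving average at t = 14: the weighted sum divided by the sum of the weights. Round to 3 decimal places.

1999.300

Weighted sum: 1·761 + 2·1253 + 3·2166 + 4·2557 = 761 + 2506 + 6498 + 10228 = 19993
Weight total: 1 + 2 + 3 + 4 = 10
WMA = 19993 / 10 = 1999.300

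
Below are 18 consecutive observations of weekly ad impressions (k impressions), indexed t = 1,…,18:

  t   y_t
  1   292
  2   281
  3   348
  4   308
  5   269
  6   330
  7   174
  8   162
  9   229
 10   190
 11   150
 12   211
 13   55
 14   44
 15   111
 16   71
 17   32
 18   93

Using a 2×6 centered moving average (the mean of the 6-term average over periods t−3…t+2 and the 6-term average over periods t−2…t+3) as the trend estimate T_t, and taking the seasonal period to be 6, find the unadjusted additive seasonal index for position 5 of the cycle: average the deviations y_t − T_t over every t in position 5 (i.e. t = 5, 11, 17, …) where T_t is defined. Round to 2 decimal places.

-6.21

Season position 5 occurs at t = 5, 11 (where T_t is defined).
t=5: T_5 = 275.0833; y_5 − T_5 = 269 − 275.0833 = -6.0833
t=11: T_11 = 156.3333; y_11 − T_11 = 150 − 156.3333 = -6.3333
Mean deviation: (-6.0833 + -6.3333) / 2 = -6.21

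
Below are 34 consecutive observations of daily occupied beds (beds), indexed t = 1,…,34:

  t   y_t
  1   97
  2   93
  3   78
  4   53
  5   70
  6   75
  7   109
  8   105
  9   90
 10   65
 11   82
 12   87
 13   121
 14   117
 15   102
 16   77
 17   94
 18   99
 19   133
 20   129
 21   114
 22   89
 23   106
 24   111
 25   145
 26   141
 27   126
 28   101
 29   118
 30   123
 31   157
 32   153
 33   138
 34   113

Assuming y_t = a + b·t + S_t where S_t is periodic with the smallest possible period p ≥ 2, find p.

6

First differences y_{t+1} − y_t: -4, -15, -25, 17, 5, 34, -4, -15, -25, 17, 5, 34, -4, -15, …
The difference pattern repeats every 6 terms and not for any smaller step, so p = 6.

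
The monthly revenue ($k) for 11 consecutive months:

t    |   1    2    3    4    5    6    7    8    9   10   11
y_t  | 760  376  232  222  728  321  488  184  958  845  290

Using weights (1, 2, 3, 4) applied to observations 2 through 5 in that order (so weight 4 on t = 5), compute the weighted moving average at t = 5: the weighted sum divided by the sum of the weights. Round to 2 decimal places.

Weighted sum: 1·376 + 2·232 + 3·222 + 4·728 = 376 + 464 + 666 + 2912 = 4418
Weight total: 1 + 2 + 3 + 4 = 10
WMA = 4418 / 10 = 441.80

441.80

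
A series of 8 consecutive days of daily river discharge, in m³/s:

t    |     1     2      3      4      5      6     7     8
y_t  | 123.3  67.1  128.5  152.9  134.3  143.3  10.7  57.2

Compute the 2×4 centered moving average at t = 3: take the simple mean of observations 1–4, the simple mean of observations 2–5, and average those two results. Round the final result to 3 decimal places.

119.325

Sum over 1–4: 123.3 + 67.1 + 128.5 + 152.9 = 471.8
Sum over 2–5: 67.1 + 128.5 + 152.9 + 134.3 = 482.8
CMA at t=3 = (471.8 + 482.8) / (2·4) = 954.6 / 8 = 119.325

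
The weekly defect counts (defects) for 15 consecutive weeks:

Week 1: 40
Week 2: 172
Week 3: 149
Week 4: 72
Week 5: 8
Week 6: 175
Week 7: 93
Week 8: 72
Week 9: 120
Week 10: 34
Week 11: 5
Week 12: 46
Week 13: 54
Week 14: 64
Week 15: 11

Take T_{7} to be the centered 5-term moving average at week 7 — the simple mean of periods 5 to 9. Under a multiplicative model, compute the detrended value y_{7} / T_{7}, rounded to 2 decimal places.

Trend T_7 = (8 + 175 + 93 + 72 + 120) / 5 = 468/5 = 93.6000
Ratio to trend: 93 / 93.6000 = 0.99

0.99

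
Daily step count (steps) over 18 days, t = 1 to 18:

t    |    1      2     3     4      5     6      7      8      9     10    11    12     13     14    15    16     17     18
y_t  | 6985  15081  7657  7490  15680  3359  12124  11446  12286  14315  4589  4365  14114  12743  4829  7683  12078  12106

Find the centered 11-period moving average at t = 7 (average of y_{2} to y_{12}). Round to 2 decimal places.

9853.82

Sum of periods 2–12: 15081 + 7657 + 7490 + 15680 + 3359 + 12124 + 11446 + 12286 + 14315 + 4589 + 4365 = 108392
Divide by 11: 108392 / 11 = 9853.82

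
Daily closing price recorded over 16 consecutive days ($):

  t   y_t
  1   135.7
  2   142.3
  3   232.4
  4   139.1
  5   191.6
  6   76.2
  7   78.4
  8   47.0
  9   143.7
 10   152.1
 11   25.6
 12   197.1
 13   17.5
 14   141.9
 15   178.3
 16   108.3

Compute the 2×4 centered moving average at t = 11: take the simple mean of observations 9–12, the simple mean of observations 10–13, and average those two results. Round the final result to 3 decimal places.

113.850

Sum over 9–12: 143.7 + 152.1 + 25.6 + 197.1 = 518.5
Sum over 10–13: 152.1 + 25.6 + 197.1 + 17.5 = 392.3
CMA at t=11 = (518.5 + 392.3) / (2·4) = 910.8 / 8 = 113.850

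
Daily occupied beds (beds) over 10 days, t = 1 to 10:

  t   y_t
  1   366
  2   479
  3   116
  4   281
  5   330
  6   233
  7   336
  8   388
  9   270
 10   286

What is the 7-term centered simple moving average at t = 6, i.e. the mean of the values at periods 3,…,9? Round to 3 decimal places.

Sum of periods 3–9: 116 + 281 + 330 + 233 + 336 + 388 + 270 = 1954
Divide by 7: 1954 / 7 = 279.143

279.143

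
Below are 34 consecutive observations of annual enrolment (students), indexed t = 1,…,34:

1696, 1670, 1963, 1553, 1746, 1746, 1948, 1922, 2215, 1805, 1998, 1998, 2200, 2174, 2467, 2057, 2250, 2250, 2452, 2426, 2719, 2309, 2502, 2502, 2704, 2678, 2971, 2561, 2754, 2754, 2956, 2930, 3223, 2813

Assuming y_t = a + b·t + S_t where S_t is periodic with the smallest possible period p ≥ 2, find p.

First differences y_{t+1} − y_t: -26, 293, -410, 193, 0, 202, -26, 293, -410, 193, 0, 202, -26, 293, …
The difference pattern repeats every 6 terms and not for any smaller step, so p = 6.

6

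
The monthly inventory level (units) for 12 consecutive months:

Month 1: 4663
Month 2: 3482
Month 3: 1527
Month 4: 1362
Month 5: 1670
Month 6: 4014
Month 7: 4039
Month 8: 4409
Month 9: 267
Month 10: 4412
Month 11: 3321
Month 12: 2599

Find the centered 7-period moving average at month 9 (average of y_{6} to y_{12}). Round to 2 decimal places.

Sum of periods 6–12: 4014 + 4039 + 4409 + 267 + 4412 + 3321 + 2599 = 23061
Divide by 7: 23061 / 7 = 3294.43

3294.43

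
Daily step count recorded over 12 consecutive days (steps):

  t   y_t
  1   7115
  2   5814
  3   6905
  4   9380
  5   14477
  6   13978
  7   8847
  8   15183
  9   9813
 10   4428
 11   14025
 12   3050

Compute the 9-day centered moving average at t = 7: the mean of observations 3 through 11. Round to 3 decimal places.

Sum of periods 3–11: 6905 + 9380 + 14477 + 13978 + 8847 + 15183 + 9813 + 4428 + 14025 = 97036
Divide by 9: 97036 / 9 = 10781.778

10781.778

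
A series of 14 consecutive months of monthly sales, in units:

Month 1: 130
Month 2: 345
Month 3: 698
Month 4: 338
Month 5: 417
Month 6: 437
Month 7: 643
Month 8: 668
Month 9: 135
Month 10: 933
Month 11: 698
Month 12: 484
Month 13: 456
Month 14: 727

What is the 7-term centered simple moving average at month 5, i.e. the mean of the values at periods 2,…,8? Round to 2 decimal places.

506.57

Sum of periods 2–8: 345 + 698 + 338 + 417 + 437 + 643 + 668 = 3546
Divide by 7: 3546 / 7 = 506.57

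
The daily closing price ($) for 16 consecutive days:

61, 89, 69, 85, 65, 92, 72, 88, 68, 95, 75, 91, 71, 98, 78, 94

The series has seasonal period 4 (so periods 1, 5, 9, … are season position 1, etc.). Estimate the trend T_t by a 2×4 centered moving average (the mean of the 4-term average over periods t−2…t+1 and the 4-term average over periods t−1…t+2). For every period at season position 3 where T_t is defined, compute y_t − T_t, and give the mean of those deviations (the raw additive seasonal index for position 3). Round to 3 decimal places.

-7.583

Season position 3 occurs at t = 3, 7, 11 (where T_t is defined).
t=3: T_3 = 76.50000; y_3 − T_3 = 69 − 76.50000 = -7.50000
t=7: T_7 = 79.62500; y_7 − T_7 = 72 − 79.62500 = -7.62500
t=11: T_11 = 82.62500; y_11 − T_11 = 75 − 82.62500 = -7.62500
Mean deviation: (-7.50000 + -7.62500 + -7.62500) / 3 = -7.583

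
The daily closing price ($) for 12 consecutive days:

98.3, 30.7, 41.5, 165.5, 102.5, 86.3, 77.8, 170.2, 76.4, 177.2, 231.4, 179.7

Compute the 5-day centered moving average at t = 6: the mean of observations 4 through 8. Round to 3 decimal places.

Sum of periods 4–8: 165.5 + 102.5 + 86.3 + 77.8 + 170.2 = 602.3
Divide by 5: 602.3 / 5 = 120.460

120.460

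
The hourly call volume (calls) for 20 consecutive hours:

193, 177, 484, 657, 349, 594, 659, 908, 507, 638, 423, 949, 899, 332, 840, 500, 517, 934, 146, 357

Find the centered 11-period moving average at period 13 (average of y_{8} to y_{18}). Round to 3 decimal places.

Sum of periods 8–18: 908 + 507 + 638 + 423 + 949 + 899 + 332 + 840 + 500 + 517 + 934 = 7447
Divide by 11: 7447 / 11 = 677.000

677.000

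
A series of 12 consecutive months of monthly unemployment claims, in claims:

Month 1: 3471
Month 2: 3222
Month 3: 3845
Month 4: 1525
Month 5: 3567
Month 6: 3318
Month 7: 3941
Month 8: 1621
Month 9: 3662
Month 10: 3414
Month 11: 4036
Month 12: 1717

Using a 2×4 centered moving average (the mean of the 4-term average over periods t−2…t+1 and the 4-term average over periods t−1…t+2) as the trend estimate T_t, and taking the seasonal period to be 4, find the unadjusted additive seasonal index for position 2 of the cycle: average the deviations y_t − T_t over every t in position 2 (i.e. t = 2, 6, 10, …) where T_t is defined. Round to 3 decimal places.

218.500

Season position 2 occurs at t = 6, 10 (where T_t is defined).
t=6: T_6 = 3099.75000; y_6 − T_6 = 3318 − 3099.75000 = 218.25000
t=10: T_10 = 3195.25000; y_10 − T_10 = 3414 − 3195.25000 = 218.75000
Mean deviation: (218.25000 + 218.75000) / 2 = 218.500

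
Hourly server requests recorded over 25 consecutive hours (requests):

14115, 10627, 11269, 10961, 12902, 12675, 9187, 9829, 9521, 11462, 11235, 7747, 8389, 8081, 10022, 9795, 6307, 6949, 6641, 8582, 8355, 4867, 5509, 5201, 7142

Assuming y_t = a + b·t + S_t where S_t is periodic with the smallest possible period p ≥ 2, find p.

5

First differences y_{t+1} − y_t: -3488, 642, -308, 1941, -227, -3488, 642, -308, 1941, -227, -3488, 642, …
The difference pattern repeats every 5 terms and not for any smaller step, so p = 5.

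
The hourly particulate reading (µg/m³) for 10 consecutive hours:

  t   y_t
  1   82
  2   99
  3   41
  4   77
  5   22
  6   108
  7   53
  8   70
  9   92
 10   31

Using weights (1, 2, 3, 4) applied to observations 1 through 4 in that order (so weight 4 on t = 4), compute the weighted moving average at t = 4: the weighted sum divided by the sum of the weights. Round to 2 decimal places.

71.10

Weighted sum: 1·82 + 2·99 + 3·41 + 4·77 = 82 + 198 + 123 + 308 = 711
Weight total: 1 + 2 + 3 + 4 = 10
WMA = 711 / 10 = 71.10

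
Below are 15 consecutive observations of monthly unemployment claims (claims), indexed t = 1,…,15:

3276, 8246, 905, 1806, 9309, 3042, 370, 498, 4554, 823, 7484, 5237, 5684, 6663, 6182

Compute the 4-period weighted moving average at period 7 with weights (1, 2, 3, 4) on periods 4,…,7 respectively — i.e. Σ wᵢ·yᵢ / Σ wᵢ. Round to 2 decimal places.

3103.00

Weighted sum: 1·1806 + 2·9309 + 3·3042 + 4·370 = 1806 + 18618 + 9126 + 1480 = 31030
Weight total: 1 + 2 + 3 + 4 = 10
WMA = 31030 / 10 = 3103.00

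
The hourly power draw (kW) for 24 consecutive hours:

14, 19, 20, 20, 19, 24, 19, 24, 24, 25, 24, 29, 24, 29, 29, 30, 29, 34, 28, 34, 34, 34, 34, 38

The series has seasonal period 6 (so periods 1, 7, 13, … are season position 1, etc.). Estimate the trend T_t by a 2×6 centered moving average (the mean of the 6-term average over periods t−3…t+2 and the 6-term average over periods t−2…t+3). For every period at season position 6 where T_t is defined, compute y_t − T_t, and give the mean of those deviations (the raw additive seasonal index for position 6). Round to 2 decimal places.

Season position 6 occurs at t = 6, 12, 18 (where T_t is defined).
t=6: T_6 = 21.3333; y_6 − T_6 = 24 − 21.3333 = 2.6667
t=12: T_12 = 26.2500; y_12 − T_12 = 29 − 26.2500 = 2.7500
t=18: T_18 = 31.0833; y_18 − T_18 = 34 − 31.0833 = 2.9167
Mean deviation: (2.6667 + 2.7500 + 2.9167) / 3 = 2.78

2.78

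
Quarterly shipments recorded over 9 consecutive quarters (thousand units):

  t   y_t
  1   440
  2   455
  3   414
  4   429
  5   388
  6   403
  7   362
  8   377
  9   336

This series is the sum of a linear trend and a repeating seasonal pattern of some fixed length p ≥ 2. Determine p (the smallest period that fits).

First differences y_{t+1} − y_t: 15, -41, 15, -41, 15, -41, …
The difference pattern repeats every 2 terms and not for any smaller step, so p = 2.

2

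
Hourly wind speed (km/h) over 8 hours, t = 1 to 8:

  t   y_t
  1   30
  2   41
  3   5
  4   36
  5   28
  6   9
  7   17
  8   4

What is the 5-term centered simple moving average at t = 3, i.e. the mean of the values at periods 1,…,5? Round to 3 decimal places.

28.000

Sum of periods 1–5: 30 + 41 + 5 + 36 + 28 = 140
Divide by 5: 140 / 5 = 28.000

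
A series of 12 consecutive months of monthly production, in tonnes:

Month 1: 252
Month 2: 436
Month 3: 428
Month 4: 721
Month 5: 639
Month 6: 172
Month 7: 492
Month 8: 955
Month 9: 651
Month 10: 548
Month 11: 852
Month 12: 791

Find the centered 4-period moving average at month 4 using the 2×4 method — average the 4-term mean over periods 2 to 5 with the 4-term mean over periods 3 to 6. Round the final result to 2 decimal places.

Sum over 2–5: 436 + 428 + 721 + 639 = 2224
Sum over 3–6: 428 + 721 + 639 + 172 = 1960
CMA at t=4 = (2224 + 1960) / (2·4) = 4184 / 8 = 523.00

523.00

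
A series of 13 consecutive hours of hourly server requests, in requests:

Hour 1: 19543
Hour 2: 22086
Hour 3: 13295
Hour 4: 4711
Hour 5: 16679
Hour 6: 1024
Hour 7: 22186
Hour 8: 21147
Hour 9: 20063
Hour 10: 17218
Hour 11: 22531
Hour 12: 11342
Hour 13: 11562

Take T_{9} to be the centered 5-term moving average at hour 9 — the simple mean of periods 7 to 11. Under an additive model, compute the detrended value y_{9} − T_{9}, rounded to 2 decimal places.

Trend T_9 = (22186 + 21147 + 20063 + 17218 + 22531) / 5 = 103145/5 = 20629.0000
Detrended value: 20063 − 20629.0000 = -566.00

-566.00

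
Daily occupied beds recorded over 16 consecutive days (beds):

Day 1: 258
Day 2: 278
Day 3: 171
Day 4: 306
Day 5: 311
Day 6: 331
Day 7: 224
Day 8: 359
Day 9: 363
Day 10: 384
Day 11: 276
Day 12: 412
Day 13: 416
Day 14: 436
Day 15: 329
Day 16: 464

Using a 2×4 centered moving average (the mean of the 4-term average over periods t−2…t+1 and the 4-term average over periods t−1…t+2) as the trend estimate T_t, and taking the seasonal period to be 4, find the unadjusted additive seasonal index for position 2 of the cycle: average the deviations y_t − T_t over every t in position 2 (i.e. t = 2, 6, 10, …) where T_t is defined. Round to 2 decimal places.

Season position 2 occurs at t = 6, 10, 14 (where T_t is defined).
t=6: T_6 = 299.6250; y_6 − T_6 = 331 − 299.6250 = 31.3750
t=10: T_10 = 352.1250; y_10 − T_10 = 384 − 352.1250 = 31.8750
t=14: T_14 = 404.7500; y_14 − T_14 = 436 − 404.7500 = 31.2500
Mean deviation: (31.3750 + 31.8750 + 31.2500) / 3 = 31.50

31.50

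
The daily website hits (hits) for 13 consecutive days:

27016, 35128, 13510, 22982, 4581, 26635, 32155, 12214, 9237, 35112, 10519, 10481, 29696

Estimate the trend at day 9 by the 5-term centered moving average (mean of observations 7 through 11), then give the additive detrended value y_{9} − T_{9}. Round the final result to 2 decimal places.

-10610.40

Trend T_9 = (32155 + 12214 + 9237 + 35112 + 10519) / 5 = 99237/5 = 19847.4000
Detrended value: 9237 − 19847.4000 = -10610.40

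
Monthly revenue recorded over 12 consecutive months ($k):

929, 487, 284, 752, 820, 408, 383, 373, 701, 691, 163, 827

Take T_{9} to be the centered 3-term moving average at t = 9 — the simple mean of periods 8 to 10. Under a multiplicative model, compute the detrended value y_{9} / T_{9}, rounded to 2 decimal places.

Trend T_9 = (373 + 701 + 691) / 3 = 1765/3 = 588.3333
Ratio to trend: 701 / 588.3333 = 1.19

1.19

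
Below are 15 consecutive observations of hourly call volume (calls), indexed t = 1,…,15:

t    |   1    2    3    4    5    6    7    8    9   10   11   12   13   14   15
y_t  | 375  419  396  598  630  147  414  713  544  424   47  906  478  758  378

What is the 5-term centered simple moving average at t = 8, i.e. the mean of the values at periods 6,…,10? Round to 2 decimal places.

Sum of periods 6–10: 147 + 414 + 713 + 544 + 424 = 2242
Divide by 5: 2242 / 5 = 448.40

448.40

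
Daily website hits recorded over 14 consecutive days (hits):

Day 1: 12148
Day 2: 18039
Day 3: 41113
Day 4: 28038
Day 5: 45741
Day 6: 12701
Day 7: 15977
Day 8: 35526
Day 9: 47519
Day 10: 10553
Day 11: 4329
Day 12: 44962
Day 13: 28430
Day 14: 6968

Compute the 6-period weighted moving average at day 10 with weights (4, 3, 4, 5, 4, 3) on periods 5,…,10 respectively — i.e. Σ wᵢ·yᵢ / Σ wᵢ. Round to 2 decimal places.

29753.91

Weighted sum: 4·45741 + 3·12701 + 4·15977 + 5·35526 + 4·47519 + 3·10553 = 182964 + 38103 + 63908 + 177630 + 190076 + 31659 = 684340
Weight total: 4 + 3 + 4 + 5 + 4 + 3 = 23
WMA = 684340 / 23 = 29753.91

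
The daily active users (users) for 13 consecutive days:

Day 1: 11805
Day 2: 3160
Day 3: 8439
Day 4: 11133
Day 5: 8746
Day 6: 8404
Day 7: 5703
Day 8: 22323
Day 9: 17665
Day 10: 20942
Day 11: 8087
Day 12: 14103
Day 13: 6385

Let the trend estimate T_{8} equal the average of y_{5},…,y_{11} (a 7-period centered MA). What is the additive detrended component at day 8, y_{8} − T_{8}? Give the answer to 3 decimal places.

9198.714

Trend T_8 = (8746 + 8404 + 5703 + 22323 + 17665 + 20942 + 8087) / 7 = 91870/7 = 13124.28571
Detrended value: 22323 − 13124.28571 = 9198.714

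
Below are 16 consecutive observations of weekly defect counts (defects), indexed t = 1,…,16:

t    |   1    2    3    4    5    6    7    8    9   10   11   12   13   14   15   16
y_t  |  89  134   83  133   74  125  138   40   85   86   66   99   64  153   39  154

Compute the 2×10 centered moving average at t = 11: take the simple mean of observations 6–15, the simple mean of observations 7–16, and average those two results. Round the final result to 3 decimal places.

Sum over 6–15: 125 + 138 + 40 + 85 + 86 + 66 + 99 + 64 + 153 + 39 = 895
Sum over 7–16: 138 + 40 + 85 + 86 + 66 + 99 + 64 + 153 + 39 + 154 = 924
CMA at t=11 = (895 + 924) / (2·10) = 1819 / 20 = 90.950

90.950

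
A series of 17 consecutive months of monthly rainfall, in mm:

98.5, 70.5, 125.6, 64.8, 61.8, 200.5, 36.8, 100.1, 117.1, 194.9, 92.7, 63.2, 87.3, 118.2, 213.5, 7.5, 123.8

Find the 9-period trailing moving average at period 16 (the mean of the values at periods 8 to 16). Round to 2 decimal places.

Sum of periods 8–16: 100.1 + 117.1 + 194.9 + 92.7 + 63.2 + 87.3 + 118.2 + 213.5 + 7.5 = 994.5
Divide by 9: 994.5 / 9 = 110.50

110.50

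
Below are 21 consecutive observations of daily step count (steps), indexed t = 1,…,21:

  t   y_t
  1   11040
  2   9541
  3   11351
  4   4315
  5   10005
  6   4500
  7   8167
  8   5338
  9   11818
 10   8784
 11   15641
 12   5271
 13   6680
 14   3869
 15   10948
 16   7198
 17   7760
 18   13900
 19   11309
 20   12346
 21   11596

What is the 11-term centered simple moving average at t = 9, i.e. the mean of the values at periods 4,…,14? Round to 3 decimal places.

7671.636

Sum of periods 4–14: 4315 + 10005 + 4500 + 8167 + 5338 + 11818 + 8784 + 15641 + 5271 + 6680 + 3869 = 84388
Divide by 11: 84388 / 11 = 7671.636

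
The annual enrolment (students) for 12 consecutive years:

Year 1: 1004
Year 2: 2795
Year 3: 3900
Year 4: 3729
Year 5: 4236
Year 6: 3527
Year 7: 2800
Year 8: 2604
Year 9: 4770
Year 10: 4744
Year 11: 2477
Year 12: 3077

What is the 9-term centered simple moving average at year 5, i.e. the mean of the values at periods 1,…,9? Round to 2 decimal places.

3262.78

Sum of periods 1–9: 1004 + 2795 + 3900 + 3729 + 4236 + 3527 + 2800 + 2604 + 4770 = 29365
Divide by 9: 29365 / 9 = 3262.78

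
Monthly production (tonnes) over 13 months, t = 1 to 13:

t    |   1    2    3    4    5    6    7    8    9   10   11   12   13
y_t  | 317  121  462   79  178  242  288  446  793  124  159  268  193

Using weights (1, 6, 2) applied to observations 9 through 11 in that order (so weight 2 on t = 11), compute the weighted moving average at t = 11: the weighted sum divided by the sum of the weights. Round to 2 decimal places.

Weighted sum: 1·793 + 6·124 + 2·159 = 793 + 744 + 318 = 1855
Weight total: 1 + 6 + 2 = 9
WMA = 1855 / 9 = 206.11

206.11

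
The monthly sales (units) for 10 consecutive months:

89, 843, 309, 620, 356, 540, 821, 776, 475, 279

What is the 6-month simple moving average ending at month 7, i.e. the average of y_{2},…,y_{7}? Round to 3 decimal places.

581.500

Sum of periods 2–7: 843 + 309 + 620 + 356 + 540 + 821 = 3489
Divide by 6: 3489 / 6 = 581.500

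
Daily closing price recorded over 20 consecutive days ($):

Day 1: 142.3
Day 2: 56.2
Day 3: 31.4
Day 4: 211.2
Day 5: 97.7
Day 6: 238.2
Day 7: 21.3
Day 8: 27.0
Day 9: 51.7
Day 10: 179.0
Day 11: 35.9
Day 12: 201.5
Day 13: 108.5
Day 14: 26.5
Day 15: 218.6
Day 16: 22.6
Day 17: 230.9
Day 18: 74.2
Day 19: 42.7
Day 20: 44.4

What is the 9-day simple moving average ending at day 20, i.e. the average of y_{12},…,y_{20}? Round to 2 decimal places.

107.77

Sum of periods 12–20: 201.5 + 108.5 + 26.5 + 218.6 + 22.6 + 230.9 + 74.2 + 42.7 + 44.4 = 969.9
Divide by 9: 969.9 / 9 = 107.77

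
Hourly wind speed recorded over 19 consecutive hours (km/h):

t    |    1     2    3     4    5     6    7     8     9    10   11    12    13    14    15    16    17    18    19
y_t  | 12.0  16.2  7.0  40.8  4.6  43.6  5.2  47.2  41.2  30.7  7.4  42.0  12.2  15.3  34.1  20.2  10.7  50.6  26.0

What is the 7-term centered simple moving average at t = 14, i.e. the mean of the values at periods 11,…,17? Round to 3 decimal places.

Sum of periods 11–17: 7.4 + 42.0 + 12.2 + 15.3 + 34.1 + 20.2 + 10.7 = 141.9
Divide by 7: 141.9 / 7 = 20.271

20.271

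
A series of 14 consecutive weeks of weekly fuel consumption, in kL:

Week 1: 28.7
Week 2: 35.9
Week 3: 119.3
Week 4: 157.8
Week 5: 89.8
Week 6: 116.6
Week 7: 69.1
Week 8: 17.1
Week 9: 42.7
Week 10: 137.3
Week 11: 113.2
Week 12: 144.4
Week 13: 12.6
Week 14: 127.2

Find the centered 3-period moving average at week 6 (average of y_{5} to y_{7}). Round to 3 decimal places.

Sum of periods 5–7: 89.8 + 116.6 + 69.1 = 275.5
Divide by 3: 275.5 / 3 = 91.833

91.833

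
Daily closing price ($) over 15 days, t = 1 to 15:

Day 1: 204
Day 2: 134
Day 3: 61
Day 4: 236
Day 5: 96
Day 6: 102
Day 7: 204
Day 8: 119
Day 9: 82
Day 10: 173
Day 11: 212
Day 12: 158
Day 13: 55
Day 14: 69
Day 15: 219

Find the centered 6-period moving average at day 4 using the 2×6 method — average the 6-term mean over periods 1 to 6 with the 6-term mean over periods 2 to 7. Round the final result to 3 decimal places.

138.833

Sum over 1–6: 204 + 134 + 61 + 236 + 96 + 102 = 833
Sum over 2–7: 134 + 61 + 236 + 96 + 102 + 204 = 833
CMA at t=4 = (833 + 833) / (2·6) = 1666 / 12 = 138.833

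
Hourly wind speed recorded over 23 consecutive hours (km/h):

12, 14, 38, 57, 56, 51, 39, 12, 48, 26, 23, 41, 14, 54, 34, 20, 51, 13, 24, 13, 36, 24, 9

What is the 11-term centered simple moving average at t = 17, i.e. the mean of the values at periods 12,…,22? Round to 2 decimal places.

Sum of periods 12–22: 41 + 14 + 54 + 34 + 20 + 51 + 13 + 24 + 13 + 36 + 24 = 324
Divide by 11: 324 / 11 = 29.45

29.45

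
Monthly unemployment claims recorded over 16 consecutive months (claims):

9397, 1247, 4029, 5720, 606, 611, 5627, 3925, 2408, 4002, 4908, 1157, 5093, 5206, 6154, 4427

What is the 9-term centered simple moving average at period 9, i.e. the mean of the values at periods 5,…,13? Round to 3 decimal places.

3148.556

Sum of periods 5–13: 606 + 611 + 5627 + 3925 + 2408 + 4002 + 4908 + 1157 + 5093 = 28337
Divide by 9: 28337 / 9 = 3148.556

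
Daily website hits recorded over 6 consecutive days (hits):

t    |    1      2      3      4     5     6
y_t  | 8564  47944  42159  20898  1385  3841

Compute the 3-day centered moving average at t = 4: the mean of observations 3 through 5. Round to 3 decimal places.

21480.667

Sum of periods 3–5: 42159 + 20898 + 1385 = 64442
Divide by 3: 64442 / 3 = 21480.667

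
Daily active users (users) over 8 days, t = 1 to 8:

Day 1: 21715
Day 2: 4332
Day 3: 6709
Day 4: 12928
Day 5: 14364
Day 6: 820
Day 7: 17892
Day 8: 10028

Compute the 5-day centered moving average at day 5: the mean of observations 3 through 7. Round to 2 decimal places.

Sum of periods 3–7: 6709 + 12928 + 14364 + 820 + 17892 = 52713
Divide by 5: 52713 / 5 = 10542.60

10542.60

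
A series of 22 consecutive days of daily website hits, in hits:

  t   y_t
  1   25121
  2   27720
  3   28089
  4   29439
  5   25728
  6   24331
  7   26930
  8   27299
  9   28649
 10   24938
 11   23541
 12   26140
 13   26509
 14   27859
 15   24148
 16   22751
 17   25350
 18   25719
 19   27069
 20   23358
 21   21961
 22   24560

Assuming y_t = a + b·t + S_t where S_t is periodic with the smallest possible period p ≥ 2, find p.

5

First differences y_{t+1} − y_t: 2599, 369, 1350, -3711, -1397, 2599, 369, 1350, -3711, -1397, 2599, 369, …
The difference pattern repeats every 5 terms and not for any smaller step, so p = 5.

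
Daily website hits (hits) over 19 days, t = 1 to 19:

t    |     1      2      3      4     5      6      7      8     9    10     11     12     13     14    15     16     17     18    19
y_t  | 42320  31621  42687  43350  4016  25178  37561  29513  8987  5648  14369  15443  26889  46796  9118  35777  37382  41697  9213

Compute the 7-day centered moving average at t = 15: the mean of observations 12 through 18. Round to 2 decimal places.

30443.14

Sum of periods 12–18: 15443 + 26889 + 46796 + 9118 + 35777 + 37382 + 41697 = 213102
Divide by 7: 213102 / 7 = 30443.14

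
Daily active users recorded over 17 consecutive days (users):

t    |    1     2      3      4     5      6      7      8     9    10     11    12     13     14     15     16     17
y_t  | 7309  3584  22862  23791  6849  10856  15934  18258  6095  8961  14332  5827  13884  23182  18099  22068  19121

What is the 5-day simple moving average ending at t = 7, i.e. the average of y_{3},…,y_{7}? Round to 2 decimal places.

16058.40

Sum of periods 3–7: 22862 + 23791 + 6849 + 10856 + 15934 = 80292
Divide by 5: 80292 / 5 = 16058.40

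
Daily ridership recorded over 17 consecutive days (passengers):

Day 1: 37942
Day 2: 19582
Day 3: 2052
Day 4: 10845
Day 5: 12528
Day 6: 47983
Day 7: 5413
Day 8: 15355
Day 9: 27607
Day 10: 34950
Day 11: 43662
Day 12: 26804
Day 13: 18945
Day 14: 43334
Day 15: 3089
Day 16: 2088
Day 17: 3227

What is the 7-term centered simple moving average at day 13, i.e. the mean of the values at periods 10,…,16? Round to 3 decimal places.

Sum of periods 10–16: 34950 + 43662 + 26804 + 18945 + 43334 + 3089 + 2088 = 172872
Divide by 7: 172872 / 7 = 24696.000

24696.000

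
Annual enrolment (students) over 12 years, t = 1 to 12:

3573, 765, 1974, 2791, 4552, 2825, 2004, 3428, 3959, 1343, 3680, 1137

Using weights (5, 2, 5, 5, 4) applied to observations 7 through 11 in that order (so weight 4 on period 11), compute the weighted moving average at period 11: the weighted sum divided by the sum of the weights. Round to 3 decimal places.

Weighted sum: 5·2004 + 2·3428 + 5·3959 + 5·1343 + 4·3680 = 10020 + 6856 + 19795 + 6715 + 14720 = 58106
Weight total: 5 + 2 + 5 + 5 + 4 = 21
WMA = 58106 / 21 = 2766.952

2766.952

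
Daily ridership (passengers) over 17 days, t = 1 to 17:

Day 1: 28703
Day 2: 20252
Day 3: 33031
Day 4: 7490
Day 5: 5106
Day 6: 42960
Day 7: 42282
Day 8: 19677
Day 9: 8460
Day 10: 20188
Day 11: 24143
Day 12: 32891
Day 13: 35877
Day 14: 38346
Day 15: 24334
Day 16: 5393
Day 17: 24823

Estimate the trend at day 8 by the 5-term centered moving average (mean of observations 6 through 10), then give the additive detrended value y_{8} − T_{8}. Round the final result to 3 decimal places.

Trend T_8 = (42960 + 42282 + 19677 + 8460 + 20188) / 5 = 133567/5 = 26713.40000
Detrended value: 19677 − 26713.40000 = -7036.400

-7036.400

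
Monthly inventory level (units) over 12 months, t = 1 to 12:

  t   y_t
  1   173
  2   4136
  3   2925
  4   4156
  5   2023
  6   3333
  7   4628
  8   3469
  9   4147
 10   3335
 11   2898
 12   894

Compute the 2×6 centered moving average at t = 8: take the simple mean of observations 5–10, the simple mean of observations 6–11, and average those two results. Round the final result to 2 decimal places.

3562.08

Sum over 5–10: 2023 + 3333 + 4628 + 3469 + 4147 + 3335 = 20935
Sum over 6–11: 3333 + 4628 + 3469 + 4147 + 3335 + 2898 = 21810
CMA at t=8 = (20935 + 21810) / (2·6) = 42745 / 12 = 3562.08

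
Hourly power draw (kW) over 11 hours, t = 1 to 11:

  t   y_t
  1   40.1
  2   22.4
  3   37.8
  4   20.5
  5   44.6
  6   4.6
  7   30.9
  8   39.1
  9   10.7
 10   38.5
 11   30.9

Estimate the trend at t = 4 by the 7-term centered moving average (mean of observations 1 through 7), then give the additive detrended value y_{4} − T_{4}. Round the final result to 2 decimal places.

Trend T_4 = (40.1 + 22.4 + 37.8 + 20.5 + 44.6 + 4.6 + 30.9) / 7 = 200.9/7 = 28.7000
Detrended value: 20.5 − 28.7000 = -8.20

-8.20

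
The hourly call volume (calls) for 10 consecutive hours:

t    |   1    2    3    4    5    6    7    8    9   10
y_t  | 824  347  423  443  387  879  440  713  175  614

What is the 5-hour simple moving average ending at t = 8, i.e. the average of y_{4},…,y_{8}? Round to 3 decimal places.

572.400

Sum of periods 4–8: 443 + 387 + 879 + 440 + 713 = 2862
Divide by 5: 2862 / 5 = 572.400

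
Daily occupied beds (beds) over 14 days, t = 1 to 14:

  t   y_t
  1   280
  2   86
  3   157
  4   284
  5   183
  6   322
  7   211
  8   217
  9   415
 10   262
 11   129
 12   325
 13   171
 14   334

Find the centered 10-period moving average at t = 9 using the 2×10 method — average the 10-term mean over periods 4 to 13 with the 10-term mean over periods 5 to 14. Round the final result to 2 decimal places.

Sum over 4–13: 284 + 183 + 322 + 211 + 217 + 415 + 262 + 129 + 325 + 171 = 2519
Sum over 5–14: 183 + 322 + 211 + 217 + 415 + 262 + 129 + 325 + 171 + 334 = 2569
CMA at t=9 = (2519 + 2569) / (2·10) = 5088 / 20 = 254.40

254.40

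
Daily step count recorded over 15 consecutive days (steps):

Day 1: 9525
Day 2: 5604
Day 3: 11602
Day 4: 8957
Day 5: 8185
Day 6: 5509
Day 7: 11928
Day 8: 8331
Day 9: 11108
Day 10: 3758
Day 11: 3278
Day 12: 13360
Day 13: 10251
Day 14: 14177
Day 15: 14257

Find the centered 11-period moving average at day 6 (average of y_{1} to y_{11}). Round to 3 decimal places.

Sum of periods 1–11: 9525 + 5604 + 11602 + 8957 + 8185 + 5509 + 11928 + 8331 + 11108 + 3758 + 3278 = 87785
Divide by 11: 87785 / 11 = 7980.455

7980.455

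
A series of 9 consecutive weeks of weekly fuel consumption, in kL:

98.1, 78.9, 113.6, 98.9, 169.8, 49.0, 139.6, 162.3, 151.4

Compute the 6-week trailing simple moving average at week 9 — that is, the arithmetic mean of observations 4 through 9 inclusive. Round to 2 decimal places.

Sum of periods 4–9: 98.9 + 169.8 + 49.0 + 139.6 + 162.3 + 151.4 = 771.0
Divide by 6: 771.0 / 6 = 128.50

128.50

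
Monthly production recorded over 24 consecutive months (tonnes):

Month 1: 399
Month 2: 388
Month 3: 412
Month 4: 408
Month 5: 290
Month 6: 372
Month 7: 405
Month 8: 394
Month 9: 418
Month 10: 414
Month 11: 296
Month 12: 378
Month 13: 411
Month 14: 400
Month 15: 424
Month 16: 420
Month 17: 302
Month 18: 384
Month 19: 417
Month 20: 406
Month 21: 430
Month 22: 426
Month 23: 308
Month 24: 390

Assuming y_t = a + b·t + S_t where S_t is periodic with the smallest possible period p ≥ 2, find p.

6

First differences y_{t+1} − y_t: -11, 24, -4, -118, 82, 33, -11, 24, -4, -118, 82, 33, -11, 24, …
The difference pattern repeats every 6 terms and not for any smaller step, so p = 6.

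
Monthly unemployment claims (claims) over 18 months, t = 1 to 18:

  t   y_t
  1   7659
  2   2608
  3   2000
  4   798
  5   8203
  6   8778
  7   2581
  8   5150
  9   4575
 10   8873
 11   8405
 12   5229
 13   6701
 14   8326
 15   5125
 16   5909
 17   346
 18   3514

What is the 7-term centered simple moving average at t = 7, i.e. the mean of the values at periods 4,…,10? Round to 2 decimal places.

5565.43

Sum of periods 4–10: 798 + 8203 + 8778 + 2581 + 5150 + 4575 + 8873 = 38958
Divide by 7: 38958 / 7 = 5565.43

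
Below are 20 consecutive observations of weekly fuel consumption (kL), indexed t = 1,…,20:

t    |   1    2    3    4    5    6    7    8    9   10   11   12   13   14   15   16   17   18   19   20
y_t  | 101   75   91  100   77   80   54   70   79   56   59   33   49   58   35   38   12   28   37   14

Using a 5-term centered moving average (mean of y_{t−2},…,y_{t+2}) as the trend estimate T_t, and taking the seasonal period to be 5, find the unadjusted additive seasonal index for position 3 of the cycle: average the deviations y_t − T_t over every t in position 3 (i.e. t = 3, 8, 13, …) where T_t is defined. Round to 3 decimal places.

Season position 3 occurs at t = 3, 8, 13, 18 (where T_t is defined).
t=3: T_3 = 88.80000; y_3 − T_3 = 91 − 88.80000 = 2.20000
t=8: T_8 = 67.80000; y_8 − T_8 = 70 − 67.80000 = 2.20000
t=13: T_13 = 46.80000; y_13 − T_13 = 49 − 46.80000 = 2.20000
t=18: T_18 = 25.80000; y_18 − T_18 = 28 − 25.80000 = 2.20000
Mean deviation: (2.20000 + 2.20000 + 2.20000 + 2.20000) / 4 = 2.200

2.200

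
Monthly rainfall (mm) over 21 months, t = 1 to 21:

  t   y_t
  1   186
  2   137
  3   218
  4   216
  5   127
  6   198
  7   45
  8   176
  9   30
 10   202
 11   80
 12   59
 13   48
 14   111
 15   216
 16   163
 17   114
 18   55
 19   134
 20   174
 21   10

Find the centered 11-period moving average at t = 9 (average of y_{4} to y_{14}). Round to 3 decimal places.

Sum of periods 4–14: 216 + 127 + 198 + 45 + 176 + 30 + 202 + 80 + 59 + 48 + 111 = 1292
Divide by 11: 1292 / 11 = 117.455

117.455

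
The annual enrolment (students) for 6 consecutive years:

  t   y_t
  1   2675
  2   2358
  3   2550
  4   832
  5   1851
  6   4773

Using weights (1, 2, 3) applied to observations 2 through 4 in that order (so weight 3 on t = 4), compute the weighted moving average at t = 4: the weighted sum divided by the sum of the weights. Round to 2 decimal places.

Weighted sum: 1·2358 + 2·2550 + 3·832 = 2358 + 5100 + 2496 = 9954
Weight total: 1 + 2 + 3 = 6
WMA = 9954 / 6 = 1659.00

1659.00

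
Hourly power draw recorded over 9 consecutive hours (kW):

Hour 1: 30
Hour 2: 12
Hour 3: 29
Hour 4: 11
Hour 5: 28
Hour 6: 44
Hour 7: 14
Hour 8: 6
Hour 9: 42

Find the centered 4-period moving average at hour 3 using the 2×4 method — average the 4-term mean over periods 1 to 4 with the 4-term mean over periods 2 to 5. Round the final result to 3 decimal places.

Sum over 1–4: 30 + 12 + 29 + 11 = 82
Sum over 2–5: 12 + 29 + 11 + 28 = 80
CMA at t=3 = (82 + 80) / (2·4) = 162 / 8 = 20.250

20.250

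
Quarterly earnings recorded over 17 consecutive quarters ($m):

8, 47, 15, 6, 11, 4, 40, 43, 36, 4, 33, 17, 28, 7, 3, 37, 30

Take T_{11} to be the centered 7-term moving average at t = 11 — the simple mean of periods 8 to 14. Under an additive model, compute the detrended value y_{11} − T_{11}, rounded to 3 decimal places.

9.000

Trend T_11 = (43 + 36 + 4 + 33 + 17 + 28 + 7) / 7 = 168/7 = 24.00000
Detrended value: 33 − 24.00000 = 9.000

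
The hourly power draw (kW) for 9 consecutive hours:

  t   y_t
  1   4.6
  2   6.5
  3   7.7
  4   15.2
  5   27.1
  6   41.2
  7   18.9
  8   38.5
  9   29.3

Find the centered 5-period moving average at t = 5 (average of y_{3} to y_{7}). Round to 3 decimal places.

22.020

Sum of periods 3–7: 7.7 + 15.2 + 27.1 + 41.2 + 18.9 = 110.1
Divide by 5: 110.1 / 5 = 22.020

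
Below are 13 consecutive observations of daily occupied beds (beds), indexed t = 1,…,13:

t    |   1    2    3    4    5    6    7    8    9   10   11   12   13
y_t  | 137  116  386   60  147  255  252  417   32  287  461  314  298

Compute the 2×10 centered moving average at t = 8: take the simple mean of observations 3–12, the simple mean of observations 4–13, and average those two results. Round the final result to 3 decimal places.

Sum over 3–12: 386 + 60 + 147 + 255 + 252 + 417 + 32 + 287 + 461 + 314 = 2611
Sum over 4–13: 60 + 147 + 255 + 252 + 417 + 32 + 287 + 461 + 314 + 298 = 2523
CMA at t=8 = (2611 + 2523) / (2·10) = 5134 / 20 = 256.700

256.700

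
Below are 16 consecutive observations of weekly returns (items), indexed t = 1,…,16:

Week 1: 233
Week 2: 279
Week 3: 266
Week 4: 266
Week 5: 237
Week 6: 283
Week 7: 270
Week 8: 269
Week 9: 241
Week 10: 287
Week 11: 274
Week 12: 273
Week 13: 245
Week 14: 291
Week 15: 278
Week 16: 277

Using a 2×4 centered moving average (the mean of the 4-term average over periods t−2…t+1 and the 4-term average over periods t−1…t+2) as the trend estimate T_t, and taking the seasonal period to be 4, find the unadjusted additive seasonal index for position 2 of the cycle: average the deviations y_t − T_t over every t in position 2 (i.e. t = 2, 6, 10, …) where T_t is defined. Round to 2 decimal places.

18.71

Season position 2 occurs at t = 6, 10, 14 (where T_t is defined).
t=6: T_6 = 264.3750; y_6 − T_6 = 283 − 264.3750 = 18.6250
t=10: T_10 = 268.2500; y_10 − T_10 = 287 − 268.2500 = 18.7500
t=14: T_14 = 272.2500; y_14 − T_14 = 291 − 272.2500 = 18.7500
Mean deviation: (18.6250 + 18.7500 + 18.7500) / 3 = 18.71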